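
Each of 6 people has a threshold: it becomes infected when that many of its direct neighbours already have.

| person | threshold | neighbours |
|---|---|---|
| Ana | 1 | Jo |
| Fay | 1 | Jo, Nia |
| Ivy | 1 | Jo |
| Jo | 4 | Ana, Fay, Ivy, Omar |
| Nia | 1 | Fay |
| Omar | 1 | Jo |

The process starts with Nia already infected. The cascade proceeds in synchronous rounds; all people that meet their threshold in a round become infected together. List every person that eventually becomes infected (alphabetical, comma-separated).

Fay, Nia

Round 1 — Nia becomes infected (initial).
Round 2 — checking thresholds:
  Fay: 1 of 2 neighbours ≥ 1, becomes infected.
Round 3 — no new infections; cascade stops.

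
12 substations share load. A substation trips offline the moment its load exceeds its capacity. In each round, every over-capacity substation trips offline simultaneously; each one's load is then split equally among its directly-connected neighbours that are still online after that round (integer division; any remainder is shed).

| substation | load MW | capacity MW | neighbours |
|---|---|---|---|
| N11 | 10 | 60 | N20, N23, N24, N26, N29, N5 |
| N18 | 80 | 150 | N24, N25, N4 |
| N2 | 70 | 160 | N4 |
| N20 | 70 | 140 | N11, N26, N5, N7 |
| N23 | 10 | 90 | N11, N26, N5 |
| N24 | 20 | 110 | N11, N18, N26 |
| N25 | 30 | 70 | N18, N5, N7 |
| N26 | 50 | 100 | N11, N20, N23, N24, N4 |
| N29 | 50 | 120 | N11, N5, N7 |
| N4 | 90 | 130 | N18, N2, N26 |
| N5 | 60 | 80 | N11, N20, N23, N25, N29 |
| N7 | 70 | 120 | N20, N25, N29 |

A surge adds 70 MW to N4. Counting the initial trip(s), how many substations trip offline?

Round 1 — N4 at 160 > 130. N4 trips offline.
  N4 sheds 160 MW to N18, N2, N26: 53 each (1 lost).
    N18: 80+53 = 133 ≤ 150
    N2: 70+53 = 123 ≤ 160
    N26: 50+53 = 103 > 100
Round 2 — N26 trips offline.
  N26 sheds 103 MW to N11, N20, N23, N24: 25 each (3 lost).
    N11: 10+25 = 35 ≤ 60
    N20: 70+25 = 95 ≤ 140
    N23: 10+25 = 35 ≤ 90
    N24: 20+25 = 45 ≤ 110
No further trips.

2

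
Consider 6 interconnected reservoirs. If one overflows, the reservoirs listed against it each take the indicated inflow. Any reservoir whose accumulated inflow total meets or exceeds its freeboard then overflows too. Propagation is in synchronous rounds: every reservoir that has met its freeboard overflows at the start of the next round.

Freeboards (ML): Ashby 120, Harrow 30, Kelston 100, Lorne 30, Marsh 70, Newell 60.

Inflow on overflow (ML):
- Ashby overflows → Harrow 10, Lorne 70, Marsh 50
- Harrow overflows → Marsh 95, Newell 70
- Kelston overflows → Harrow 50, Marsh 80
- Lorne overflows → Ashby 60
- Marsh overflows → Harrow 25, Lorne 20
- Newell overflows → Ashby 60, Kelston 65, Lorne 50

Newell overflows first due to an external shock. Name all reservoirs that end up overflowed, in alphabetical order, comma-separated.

Round 1 — Newell overflows (initial).
  Ashby: +60 → 60 < 120
  Kelston: +65 → 65 < 100
  Lorne: +50 → 50 ≥ 30
Round 2 — Lorne overflows.
  Ashby: +60 → 120 ≥ 120
Round 3 — Ashby overflows.
  Harrow: +10 → 10 < 30
  Marsh: +50 → 50 < 70
No further overflows.

Ashby, Lorne, Newell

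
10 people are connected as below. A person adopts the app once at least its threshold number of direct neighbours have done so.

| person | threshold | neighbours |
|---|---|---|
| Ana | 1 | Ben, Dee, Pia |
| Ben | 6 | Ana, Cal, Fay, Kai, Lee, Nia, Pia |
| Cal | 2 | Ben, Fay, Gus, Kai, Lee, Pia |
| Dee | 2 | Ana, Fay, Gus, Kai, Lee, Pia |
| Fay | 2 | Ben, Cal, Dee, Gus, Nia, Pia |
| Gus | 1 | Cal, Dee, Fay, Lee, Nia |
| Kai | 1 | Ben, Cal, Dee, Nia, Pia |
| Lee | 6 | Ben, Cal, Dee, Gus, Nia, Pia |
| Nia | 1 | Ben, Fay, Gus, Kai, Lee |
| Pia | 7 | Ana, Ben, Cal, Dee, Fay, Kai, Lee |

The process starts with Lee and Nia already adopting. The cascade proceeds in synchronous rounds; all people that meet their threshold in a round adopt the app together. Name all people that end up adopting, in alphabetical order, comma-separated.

Round 1 — Lee, Nia adopt the app (initial).
Round 2 — checking thresholds:
  Ben: 2 of 7 neighbours < 6, holds.
  Cal: 1 of 6 neighbours < 2, holds.
  Dee: 1 of 6 neighbours < 2, holds.
  Fay: 1 of 6 neighbours < 2, holds.
  Gus: 2 of 5 neighbours ≥ 1, adopts the app.
  Kai: 1 of 5 neighbours ≥ 1, adopts the app.
  Pia: 1 of 7 neighbours < 7, holds.
Round 3 — checking thresholds:
  Ben: 3 of 7 neighbours < 6, holds.
  Cal: 3 of 6 neighbours ≥ 2, adopts the app.
  Dee: 3 of 6 neighbours ≥ 2, adopts the app.
  Fay: 2 of 6 neighbours ≥ 2, adopts the app.
  Pia: 2 of 7 neighbours < 7, holds.
Round 4 — checking thresholds:
  Ana: 1 of 3 neighbours ≥ 1, adopts the app.
  Ben: 5 of 7 neighbours < 6, holds.
  Pia: 5 of 7 neighbours < 7, holds.
Round 5 — checking thresholds:
  Ben: 6 of 7 neighbours ≥ 6, adopts the app.
  Pia: 6 of 7 neighbours < 7, holds.
Round 6 — checking thresholds:
  Pia: 7 of 7 neighbours ≥ 7, adopts the app.
Round 7 — no new adoptions; cascade stops.

Ana, Ben, Cal, Dee, Fay, Gus, Kai, Lee, Nia, Pia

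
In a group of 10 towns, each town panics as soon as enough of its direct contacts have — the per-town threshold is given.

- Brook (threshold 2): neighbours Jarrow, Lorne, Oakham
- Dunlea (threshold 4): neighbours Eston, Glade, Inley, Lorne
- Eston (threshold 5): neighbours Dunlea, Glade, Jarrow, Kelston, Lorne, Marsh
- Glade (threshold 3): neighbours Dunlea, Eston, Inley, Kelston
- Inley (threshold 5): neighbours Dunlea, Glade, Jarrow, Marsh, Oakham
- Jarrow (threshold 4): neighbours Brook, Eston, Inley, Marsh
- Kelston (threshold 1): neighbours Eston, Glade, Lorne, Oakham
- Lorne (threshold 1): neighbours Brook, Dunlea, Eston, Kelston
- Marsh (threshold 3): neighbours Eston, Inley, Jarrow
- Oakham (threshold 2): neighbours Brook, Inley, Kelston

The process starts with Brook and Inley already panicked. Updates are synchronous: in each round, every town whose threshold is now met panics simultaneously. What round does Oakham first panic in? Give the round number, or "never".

2

Round 1 — Brook, Inley panic (initial).
Round 2 — checking thresholds:
  Dunlea: 1 of 4 neighbours < 4, not yet.
  Glade: 1 of 4 neighbours < 3, not yet.
  Jarrow: 2 of 4 neighbours < 4, not yet.
  Lorne: 1 of 4 neighbours ≥ 1, panics.
  Marsh: 1 of 3 neighbours < 3, not yet.
  Oakham: 2 of 3 neighbours ≥ 2, panics.
Round 3 — checking thresholds:
  Dunlea: 2 of 4 neighbours < 4, not yet.
  Eston: 1 of 6 neighbours < 5, not yet.
  Glade: 1 of 4 neighbours < 3, not yet.
  Jarrow: 2 of 4 neighbours < 4, not yet.
  Kelston: 2 of 4 neighbours ≥ 1, panics.
  Marsh: 1 of 3 neighbours < 3, not yet.
Round 4 — no new panics; cascade stops.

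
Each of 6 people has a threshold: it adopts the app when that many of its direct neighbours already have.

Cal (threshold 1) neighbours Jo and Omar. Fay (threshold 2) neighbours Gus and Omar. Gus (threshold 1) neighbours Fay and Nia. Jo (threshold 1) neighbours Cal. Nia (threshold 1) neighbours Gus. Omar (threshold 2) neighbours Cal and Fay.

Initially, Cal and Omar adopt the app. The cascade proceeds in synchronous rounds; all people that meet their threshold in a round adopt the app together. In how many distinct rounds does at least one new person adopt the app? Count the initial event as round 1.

2

Round 1 — Cal, Omar adopt the app (initial).
Round 2 — checking thresholds:
  Fay: 1 of 2 neighbours < 2, holds.
  Jo: 1 of 1 neighbours ≥ 1, adopts the app.
Round 3 — no new adoptions; cascade stops.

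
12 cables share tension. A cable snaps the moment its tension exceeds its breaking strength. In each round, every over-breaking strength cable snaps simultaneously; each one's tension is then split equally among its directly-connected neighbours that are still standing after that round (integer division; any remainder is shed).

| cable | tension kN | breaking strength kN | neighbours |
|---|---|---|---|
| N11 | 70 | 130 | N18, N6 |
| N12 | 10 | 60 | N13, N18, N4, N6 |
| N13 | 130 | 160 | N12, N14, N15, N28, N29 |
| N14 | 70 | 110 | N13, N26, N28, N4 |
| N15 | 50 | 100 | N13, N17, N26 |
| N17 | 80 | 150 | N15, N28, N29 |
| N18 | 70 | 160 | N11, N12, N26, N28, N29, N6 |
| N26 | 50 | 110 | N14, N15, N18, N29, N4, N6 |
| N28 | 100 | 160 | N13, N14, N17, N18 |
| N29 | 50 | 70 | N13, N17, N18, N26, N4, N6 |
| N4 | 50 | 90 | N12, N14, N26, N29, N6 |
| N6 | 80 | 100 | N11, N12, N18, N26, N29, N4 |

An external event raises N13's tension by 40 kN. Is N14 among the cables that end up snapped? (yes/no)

Round 1 — N13 at 170 > 160. N13 snaps.
  N13 sheds 170 kN to N12, N14, N15, N28, N29: 34 each.
    N12: 10+34 = 44 ≤ 60
    N14: 70+34 = 104 ≤ 110
    N15: 50+34 = 84 ≤ 100
    N28: 100+34 = 134 ≤ 160
    N29: 50+34 = 84 > 70
Round 2 — N29 snaps.
  N29 sheds 84 kN to N17, N18, N26, N4, N6: 16 each (4 lost).
    N17: 80+16 = 96 ≤ 150
    N18: 70+16 = 86 ≤ 160
    N26: 50+16 = 66 ≤ 110
    N4: 50+16 = 66 ≤ 90
    N6: 80+16 = 96 ≤ 100
No further breaks.

no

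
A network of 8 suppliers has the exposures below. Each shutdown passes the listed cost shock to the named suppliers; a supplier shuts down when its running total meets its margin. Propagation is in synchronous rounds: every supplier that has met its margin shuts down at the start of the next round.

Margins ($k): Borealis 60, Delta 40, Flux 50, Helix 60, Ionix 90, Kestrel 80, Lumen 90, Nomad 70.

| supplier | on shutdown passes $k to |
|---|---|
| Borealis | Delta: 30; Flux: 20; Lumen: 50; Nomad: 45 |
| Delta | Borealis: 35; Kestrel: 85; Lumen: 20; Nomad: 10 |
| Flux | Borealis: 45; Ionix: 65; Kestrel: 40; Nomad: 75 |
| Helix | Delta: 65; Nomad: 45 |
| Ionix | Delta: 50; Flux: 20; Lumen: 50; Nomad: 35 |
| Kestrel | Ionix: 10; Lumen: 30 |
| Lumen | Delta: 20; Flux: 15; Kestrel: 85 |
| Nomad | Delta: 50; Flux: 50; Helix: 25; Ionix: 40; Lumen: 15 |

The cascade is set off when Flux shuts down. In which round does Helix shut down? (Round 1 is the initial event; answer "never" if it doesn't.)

never

Round 1 — Flux shuts down (initial).
  Borealis: +45 → 45 < 60
  Ionix: +65 → 65 < 90
  Kestrel: +40 → 40 < 80
  Nomad: +75 → 75 ≥ 70
Round 2 — Nomad shuts down.
  Delta: +50 → 50 ≥ 40
  Helix: +25 → 25 < 60
  Ionix: +40 → 105 ≥ 90
  Lumen: +15 → 15 < 90
Round 3 — Delta, Ionix shut down.
  Borealis: +35 → 80 ≥ 60
  Kestrel: +85 → 125 ≥ 80
  Lumen: +20+50 → 85 < 90
Round 4 — Borealis, Kestrel shut down.
  Lumen: +50+30 → 165 ≥ 90
Round 5 — Lumen shuts down.
No further shutdowns.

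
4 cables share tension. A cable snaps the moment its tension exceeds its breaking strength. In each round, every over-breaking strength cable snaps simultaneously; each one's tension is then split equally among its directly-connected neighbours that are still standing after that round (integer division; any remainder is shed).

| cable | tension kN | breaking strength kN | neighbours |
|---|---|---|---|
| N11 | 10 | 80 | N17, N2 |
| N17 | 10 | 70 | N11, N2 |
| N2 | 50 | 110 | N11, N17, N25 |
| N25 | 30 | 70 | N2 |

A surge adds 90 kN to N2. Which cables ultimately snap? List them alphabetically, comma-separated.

Round 1 — N2 at 140 > 110. N2 snaps.
  N2 sheds 140 kN to N11, N17, N25: 46 each (2 lost).
    N11: 10+46 = 56 ≤ 80
    N17: 10+46 = 56 ≤ 70
    N25: 30+46 = 76 > 70
Round 2 — N25 snaps.
  N25 sheds 76 kN: no online neighbours, lost.
No further breaks.

N2, N25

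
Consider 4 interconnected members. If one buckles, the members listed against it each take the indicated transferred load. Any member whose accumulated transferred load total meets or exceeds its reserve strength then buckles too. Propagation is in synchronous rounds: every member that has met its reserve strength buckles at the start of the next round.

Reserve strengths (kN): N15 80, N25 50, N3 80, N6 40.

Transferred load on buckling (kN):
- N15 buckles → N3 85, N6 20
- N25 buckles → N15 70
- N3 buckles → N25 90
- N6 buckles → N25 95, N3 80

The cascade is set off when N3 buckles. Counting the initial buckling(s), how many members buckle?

Round 1 — N3 buckles (initial).
  N25: +90 → 90 ≥ 50
Round 2 — N25 buckles.
  N15: +70 → 70 < 80
No further bucklings.

2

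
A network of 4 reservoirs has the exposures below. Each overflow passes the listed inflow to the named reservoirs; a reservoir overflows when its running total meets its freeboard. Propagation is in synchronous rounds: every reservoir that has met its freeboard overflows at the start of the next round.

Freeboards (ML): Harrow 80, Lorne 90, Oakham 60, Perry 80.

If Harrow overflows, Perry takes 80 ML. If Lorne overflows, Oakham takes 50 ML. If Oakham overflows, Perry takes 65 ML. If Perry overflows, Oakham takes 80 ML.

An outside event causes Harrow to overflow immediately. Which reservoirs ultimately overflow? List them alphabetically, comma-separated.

Round 1 — Harrow overflows (initial).
  Perry: +80 → 80 ≥ 80
Round 2 — Perry overflows.
  Oakham: +80 → 80 ≥ 60
Round 3 — Oakham overflows.
No further overflows.

Harrow, Oakham, Perry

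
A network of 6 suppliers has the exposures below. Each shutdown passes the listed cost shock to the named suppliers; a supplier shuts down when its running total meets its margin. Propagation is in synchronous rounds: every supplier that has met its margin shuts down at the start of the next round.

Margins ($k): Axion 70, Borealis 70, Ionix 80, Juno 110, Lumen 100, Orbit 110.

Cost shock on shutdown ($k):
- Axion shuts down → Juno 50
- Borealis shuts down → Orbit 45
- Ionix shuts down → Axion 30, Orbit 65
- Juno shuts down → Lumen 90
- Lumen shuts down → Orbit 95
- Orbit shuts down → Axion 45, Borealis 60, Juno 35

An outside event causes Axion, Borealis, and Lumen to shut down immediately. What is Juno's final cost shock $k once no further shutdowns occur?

85

Round 1 — Axion, Borealis, Lumen shut down (initial).
  Juno: +50 → 50 < 110
  Orbit: +45+95 → 140 ≥ 110
Round 2 — Orbit shuts down.
  Juno: +35 → 85 < 110
No further shutdowns.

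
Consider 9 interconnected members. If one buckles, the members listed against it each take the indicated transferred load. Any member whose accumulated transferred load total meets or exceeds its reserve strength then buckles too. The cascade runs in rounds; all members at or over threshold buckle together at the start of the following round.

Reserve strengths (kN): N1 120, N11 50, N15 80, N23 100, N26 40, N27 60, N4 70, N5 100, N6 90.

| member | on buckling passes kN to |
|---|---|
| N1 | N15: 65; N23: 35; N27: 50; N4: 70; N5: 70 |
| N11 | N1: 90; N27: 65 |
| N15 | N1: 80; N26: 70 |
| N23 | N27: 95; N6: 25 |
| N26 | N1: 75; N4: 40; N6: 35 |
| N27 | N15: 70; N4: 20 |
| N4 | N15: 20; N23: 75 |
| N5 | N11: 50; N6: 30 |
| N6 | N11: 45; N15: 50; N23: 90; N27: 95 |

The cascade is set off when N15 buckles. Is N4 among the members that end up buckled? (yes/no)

yes

Round 1 — N15 buckles (initial).
  N1: +80 → 80 < 120
  N26: +70 → 70 ≥ 40
Round 2 — N26 buckles.
  N1: +75 → 155 ≥ 120
  N4: +40 → 40 < 70
  N6: +35 → 35 < 90
Round 3 — N1 buckles.
  N23: +35 → 35 < 100
  N27: +50 → 50 < 60
  N4: +70 → 110 ≥ 70
  N5: +70 → 70 < 100
Round 4 — N4 buckles.
  N23: +75 → 110 ≥ 100
Round 5 — N23 buckles.
  N27: +95 → 145 ≥ 60
  N6: +25 → 60 < 90
Round 6 — N27 buckles.
No further bucklings.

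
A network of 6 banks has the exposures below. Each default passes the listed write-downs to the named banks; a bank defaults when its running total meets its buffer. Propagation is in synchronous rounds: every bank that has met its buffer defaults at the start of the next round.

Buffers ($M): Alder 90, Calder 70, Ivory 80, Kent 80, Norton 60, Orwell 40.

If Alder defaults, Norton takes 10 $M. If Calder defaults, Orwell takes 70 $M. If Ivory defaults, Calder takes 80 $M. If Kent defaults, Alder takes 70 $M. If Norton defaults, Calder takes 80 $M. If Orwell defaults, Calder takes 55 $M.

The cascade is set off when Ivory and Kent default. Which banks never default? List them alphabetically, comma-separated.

Round 1 — Ivory, Kent default (initial).
  Alder: +70 → 70 < 90
  Calder: +80 → 80 ≥ 70
Round 2 — Calder defaults.
  Orwell: +70 → 70 ≥ 40
Round 3 — Orwell defaults.
No further defaults.

Alder, Norton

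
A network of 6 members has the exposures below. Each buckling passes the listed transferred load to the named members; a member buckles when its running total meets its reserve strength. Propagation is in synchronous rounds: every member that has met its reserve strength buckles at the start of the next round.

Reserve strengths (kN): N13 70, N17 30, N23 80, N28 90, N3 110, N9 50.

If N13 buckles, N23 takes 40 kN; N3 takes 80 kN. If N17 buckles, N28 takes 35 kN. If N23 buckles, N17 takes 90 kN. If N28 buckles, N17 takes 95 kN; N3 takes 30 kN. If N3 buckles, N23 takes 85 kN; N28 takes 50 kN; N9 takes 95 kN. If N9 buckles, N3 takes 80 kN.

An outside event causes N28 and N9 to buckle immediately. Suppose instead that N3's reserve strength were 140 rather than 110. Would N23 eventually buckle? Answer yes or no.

With N3's reserve strength at 140:
Round 1 — N28, N9 buckle (initial).
  N17: +95 → 95 ≥ 30
  N3: +30+80 → 110 < 140
Round 2 — N17 buckles.
No further bucklings.

no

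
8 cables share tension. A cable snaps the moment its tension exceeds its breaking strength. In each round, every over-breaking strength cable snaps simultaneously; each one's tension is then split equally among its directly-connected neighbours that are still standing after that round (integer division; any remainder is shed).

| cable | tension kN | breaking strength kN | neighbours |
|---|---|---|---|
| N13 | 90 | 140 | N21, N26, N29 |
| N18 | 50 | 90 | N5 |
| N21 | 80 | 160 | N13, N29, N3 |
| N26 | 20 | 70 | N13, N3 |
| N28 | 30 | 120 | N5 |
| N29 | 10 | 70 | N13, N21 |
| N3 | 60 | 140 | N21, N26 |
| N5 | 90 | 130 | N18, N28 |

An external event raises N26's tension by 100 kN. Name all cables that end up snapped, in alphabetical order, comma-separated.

Round 1 — N26 at 120 > 70. N26 snaps.
  N26 sheds 120 kN to N13, N3: 60 each.
    N13: 90+60 = 150 > 140
    N3: 60+60 = 120 ≤ 140
Round 2 — N13 snaps.
  N13 sheds 150 kN to N21, N29: 75 each.
    N21: 80+75 = 155 ≤ 160
    N29: 10+75 = 85 > 70
Round 3 — N29 snaps.
  N29 sheds 85 kN to N21: 85 each.
    N21: 155+85 = 240 > 160
Round 4 — N21 snaps.
  N21 sheds 240 kN to N3: 240 each.
    N3: 120+240 = 360 > 140
Round 5 — N3 snaps.
  N3 sheds 360 kN: no online neighbours, lost.
No further breaks.

N13, N21, N26, N29, N3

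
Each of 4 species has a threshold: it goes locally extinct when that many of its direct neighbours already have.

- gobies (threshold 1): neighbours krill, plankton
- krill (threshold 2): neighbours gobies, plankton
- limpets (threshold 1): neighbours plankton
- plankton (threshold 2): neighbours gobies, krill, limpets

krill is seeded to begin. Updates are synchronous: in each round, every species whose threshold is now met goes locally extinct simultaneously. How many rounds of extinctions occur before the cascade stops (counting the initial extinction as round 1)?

4

Round 1 — krill goes locally extinct (initial).
Round 2 — checking thresholds:
  gobies: 1 of 2 neighbours ≥ 1, goes locally extinct.
  plankton: 1 of 3 neighbours < 2, below threshold.
Round 3 — checking thresholds:
  plankton: 2 of 3 neighbours ≥ 2, goes locally extinct.
Round 4 — checking thresholds:
  limpets: 1 of 1 neighbours ≥ 1, goes locally extinct.
Round 5 — no new extinctions; cascade stops.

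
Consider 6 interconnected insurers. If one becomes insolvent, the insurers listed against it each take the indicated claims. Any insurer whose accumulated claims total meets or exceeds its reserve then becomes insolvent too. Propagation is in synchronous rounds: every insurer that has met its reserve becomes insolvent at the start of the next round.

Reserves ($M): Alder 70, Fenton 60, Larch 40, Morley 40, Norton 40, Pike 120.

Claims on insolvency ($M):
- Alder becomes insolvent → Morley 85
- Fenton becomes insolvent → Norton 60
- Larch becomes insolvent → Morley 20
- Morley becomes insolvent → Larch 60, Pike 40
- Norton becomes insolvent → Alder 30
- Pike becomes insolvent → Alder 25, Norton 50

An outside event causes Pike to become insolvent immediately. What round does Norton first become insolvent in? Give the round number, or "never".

Round 1 — Pike becomes insolvent (initial).
  Alder: +25 → 25 < 70
  Norton: +50 → 50 ≥ 40
Round 2 — Norton becomes insolvent.
  Alder: +30 → 55 < 70
No further insolvencies.

2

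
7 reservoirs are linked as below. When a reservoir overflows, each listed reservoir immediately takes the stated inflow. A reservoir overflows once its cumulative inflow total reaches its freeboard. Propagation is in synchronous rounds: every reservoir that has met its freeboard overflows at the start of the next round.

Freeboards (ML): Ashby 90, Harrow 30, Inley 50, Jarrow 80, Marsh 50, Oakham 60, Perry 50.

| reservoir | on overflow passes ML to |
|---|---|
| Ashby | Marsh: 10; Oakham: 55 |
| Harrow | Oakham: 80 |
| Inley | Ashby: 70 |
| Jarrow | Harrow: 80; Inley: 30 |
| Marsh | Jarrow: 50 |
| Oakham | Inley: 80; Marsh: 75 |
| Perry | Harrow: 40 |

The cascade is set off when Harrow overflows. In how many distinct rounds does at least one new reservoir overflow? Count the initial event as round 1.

3

Round 1 — Harrow overflows (initial).
  Oakham: +80 → 80 ≥ 60
Round 2 — Oakham overflows.
  Inley: +80 → 80 ≥ 50
  Marsh: +75 → 75 ≥ 50
Round 3 — Inley, Marsh overflow.
  Ashby: +70 → 70 < 90
  Jarrow: +50 → 50 < 80
No further overflows.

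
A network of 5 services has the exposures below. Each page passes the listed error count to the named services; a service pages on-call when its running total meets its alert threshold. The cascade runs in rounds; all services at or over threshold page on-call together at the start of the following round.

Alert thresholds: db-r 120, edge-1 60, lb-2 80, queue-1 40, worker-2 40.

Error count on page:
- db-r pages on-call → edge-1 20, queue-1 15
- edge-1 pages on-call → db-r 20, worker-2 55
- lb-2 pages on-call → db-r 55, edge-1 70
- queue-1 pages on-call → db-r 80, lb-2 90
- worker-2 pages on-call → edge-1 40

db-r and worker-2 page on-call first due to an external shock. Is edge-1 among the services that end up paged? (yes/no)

Round 1 — db-r, worker-2 page on-call (initial).
  edge-1: +20+40 → 60 ≥ 60
  queue-1: +15 → 15 < 40
Round 2 — edge-1 pages on-call.
No further pages.

yes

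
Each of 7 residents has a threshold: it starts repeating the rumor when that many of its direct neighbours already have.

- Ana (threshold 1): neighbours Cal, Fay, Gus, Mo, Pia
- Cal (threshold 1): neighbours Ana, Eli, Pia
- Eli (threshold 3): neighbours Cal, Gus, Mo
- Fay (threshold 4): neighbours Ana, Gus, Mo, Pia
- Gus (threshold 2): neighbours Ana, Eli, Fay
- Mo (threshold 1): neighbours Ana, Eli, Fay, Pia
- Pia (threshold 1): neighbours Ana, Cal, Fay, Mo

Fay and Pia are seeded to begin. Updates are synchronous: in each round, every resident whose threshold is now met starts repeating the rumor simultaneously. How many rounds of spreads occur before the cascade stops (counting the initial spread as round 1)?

Round 1 — Fay, Pia start repeating the rumor (initial).
Round 2 — checking thresholds:
  Ana: 2 of 5 neighbours ≥ 1, starts repeating the rumor.
  Cal: 1 of 3 neighbours ≥ 1, starts repeating the rumor.
  Gus: 1 of 3 neighbours < 2, below threshold.
  Mo: 2 of 4 neighbours ≥ 1, starts repeating the rumor.
Round 3 — checking thresholds:
  Eli: 2 of 3 neighbours < 3, below threshold.
  Gus: 2 of 3 neighbours ≥ 2, starts repeating the rumor.
Round 4 — checking thresholds:
  Eli: 3 of 3 neighbours ≥ 3, starts repeating the rumor.
Round 5 — no new spreads; cascade stops.

4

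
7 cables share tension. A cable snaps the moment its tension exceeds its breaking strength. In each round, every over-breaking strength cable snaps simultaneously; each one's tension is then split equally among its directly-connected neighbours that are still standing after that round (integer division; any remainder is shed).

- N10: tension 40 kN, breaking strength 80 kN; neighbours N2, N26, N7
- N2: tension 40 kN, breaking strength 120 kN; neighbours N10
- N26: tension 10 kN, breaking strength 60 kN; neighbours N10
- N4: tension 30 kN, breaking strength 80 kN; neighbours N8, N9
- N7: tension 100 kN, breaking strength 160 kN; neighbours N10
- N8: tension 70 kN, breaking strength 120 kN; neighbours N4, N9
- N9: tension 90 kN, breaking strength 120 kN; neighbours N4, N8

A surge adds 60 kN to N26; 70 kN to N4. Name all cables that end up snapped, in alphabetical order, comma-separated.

N10, N26, N4, N8, N9

Round 1 — N26 at 70 > 60; N4 at 100 > 80. N26, N4 snap.
  N26 sheds 70 kN to N10: 70 each.
    N10: 40+70 = 110 > 80
  N4 sheds 100 kN to N8, N9: 50 each.
    N8: 70+50 = 120 ≤ 120
    N9: 90+50 = 140 > 120
Round 2 — N10, N9 snap.
  N10 sheds 110 kN to N2, N7: 55 each.
    N2: 40+55 = 95 ≤ 120
    N7: 100+55 = 155 ≤ 160
  N9 sheds 140 kN to N8: 140 each.
    N8: 120+140 = 260 > 120
Round 3 — N8 snaps.
  N8 sheds 260 kN: no online neighbours, lost.
No further breaks.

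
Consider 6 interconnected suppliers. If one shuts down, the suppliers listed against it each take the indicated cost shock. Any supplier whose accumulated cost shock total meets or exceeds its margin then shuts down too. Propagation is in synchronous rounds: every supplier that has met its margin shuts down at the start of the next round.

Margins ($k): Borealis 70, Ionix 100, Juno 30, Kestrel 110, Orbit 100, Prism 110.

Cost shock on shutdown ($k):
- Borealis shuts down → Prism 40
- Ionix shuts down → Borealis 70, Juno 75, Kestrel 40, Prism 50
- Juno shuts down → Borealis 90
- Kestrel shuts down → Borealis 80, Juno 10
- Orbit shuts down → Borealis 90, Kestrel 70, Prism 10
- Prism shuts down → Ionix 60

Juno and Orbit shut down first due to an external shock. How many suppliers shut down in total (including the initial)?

Round 1 — Juno, Orbit shut down (initial).
  Borealis: +90+90 → 180 ≥ 70
  Kestrel: +70 → 70 < 110
  Prism: +10 → 10 < 110
Round 2 — Borealis shuts down.
  Prism: +40 → 50 < 110
No further shutdowns.

3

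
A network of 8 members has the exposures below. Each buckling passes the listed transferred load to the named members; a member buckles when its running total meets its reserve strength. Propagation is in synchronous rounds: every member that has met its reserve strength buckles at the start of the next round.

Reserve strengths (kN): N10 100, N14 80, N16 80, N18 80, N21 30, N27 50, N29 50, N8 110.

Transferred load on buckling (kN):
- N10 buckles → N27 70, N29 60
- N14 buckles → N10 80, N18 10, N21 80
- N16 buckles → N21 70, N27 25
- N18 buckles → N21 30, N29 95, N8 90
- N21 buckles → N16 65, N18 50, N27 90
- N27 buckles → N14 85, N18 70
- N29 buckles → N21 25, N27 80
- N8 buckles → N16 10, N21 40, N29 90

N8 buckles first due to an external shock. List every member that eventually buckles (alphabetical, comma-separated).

Round 1 — N8 buckles (initial).
  N16: +10 → 10 < 80
  N21: +40 → 40 ≥ 30
  N29: +90 → 90 ≥ 50
Round 2 — N21, N29 buckle.
  N16: +65 → 75 < 80
  N18: +50 → 50 < 80
  N27: +90+80 → 170 ≥ 50
Round 3 — N27 buckles.
  N14: +85 → 85 ≥ 80
  N18: +70 → 120 ≥ 80
Round 4 — N14, N18 buckle.
  N10: +80 → 80 < 100
No further bucklings.

N14, N18, N21, N27, N29, N8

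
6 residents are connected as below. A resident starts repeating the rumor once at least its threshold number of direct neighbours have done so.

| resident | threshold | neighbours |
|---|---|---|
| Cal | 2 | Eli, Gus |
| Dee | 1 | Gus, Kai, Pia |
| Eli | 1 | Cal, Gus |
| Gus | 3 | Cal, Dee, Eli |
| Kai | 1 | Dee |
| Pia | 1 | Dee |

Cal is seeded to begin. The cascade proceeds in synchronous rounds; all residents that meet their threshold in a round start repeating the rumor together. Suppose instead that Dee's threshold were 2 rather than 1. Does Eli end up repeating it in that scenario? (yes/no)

With Dee's threshold at 2:
Round 1 — Cal starts repeating the rumor (initial).
Round 2 — checking thresholds:
  Eli: 1 of 2 neighbours ≥ 1, starts repeating the rumor.
  Gus: 1 of 3 neighbours < 3, below threshold.
Round 3 — no new spreads; cascade stops.

yes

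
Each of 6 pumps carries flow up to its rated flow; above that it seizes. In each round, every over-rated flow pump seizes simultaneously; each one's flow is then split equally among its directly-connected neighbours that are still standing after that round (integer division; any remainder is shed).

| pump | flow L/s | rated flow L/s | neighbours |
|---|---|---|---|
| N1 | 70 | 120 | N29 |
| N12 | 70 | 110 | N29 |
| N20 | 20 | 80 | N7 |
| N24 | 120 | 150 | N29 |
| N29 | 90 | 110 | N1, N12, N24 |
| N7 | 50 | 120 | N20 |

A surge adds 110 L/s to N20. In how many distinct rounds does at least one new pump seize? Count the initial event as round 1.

Round 1 — N20 at 130 > 80. N20 seizes.
  N20 sheds 130 L/s to N7: 130 each.
    N7: 50+130 = 180 > 120
Round 2 — N7 seizes.
  N7 sheds 180 L/s: no online neighbours, lost.
No further seizures.

2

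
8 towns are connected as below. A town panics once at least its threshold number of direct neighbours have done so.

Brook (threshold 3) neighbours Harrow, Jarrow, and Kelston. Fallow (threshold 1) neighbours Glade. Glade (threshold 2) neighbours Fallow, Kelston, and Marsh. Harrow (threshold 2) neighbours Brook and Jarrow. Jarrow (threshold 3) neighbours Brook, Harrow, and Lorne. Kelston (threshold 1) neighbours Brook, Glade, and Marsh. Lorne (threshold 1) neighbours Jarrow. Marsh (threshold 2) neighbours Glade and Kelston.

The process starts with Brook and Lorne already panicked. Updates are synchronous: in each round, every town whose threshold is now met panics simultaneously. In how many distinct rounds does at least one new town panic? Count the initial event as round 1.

Round 1 — Brook, Lorne panic (initial).
Round 2 — checking thresholds:
  Harrow: 1 of 2 neighbours < 2, holds.
  Jarrow: 2 of 3 neighbours < 3, holds.
  Kelston: 1 of 3 neighbours ≥ 1, panics.
Round 3 — no new panics; cascade stops.

2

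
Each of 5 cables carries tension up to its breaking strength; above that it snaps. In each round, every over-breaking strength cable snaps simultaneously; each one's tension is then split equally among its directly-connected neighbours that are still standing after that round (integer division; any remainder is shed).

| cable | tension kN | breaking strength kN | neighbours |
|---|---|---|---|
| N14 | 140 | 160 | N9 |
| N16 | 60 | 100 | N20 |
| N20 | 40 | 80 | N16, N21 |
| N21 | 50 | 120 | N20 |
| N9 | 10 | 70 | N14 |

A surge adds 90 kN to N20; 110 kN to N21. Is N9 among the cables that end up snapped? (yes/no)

no

Round 1 — N20 at 130 > 80; N21 at 160 > 120. N20, N21 snap.
  N20 sheds 130 kN to N16: 130 each.
    N16: 60+130 = 190 > 100
  N21 sheds 160 kN: no online neighbours, lost.
Round 2 — N16 snaps.
  N16 sheds 190 kN: no online neighbours, lost.
No further breaks.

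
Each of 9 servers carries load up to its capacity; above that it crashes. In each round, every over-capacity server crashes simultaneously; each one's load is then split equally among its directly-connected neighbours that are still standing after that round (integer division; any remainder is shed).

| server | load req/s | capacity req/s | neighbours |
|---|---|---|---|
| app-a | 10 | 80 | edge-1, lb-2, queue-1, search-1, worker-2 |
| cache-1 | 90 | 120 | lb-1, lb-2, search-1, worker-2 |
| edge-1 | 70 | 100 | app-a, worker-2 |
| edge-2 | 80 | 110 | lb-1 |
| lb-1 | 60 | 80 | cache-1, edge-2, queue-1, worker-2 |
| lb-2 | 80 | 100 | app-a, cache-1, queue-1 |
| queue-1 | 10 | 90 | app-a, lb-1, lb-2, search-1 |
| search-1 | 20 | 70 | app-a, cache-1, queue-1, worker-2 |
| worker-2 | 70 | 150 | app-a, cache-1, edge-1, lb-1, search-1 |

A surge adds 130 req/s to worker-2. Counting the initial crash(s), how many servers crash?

Round 1 — worker-2 at 200 > 150. worker-2 crashes.
  worker-2 sheds 200 req/s to app-a, cache-1, edge-1, lb-1, search-1: 40 each.
    app-a: 10+40 = 50 ≤ 80
    cache-1: 90+40 = 130 > 120
    edge-1: 70+40 = 110 > 100
    lb-1: 60+40 = 100 > 80
    search-1: 20+40 = 60 ≤ 70
Round 2 — cache-1, edge-1, lb-1 crash.
  cache-1 sheds 130 req/s to lb-2, search-1: 65 each.
    lb-2: 80+65 = 145 > 100
    search-1: 60+65 = 125 > 70
  edge-1 sheds 110 req/s to app-a: 110 each.
    app-a: 50+110 = 160 > 80
  lb-1 sheds 100 req/s to edge-2, queue-1: 50 each.
    edge-2: 80+50 = 130 > 110
    queue-1: 10+50 = 60 ≤ 90
Round 3 — app-a, edge-2, lb-2, search-1 crash.
  app-a sheds 160 req/s to queue-1: 160 each.
    queue-1: 60+160 = 220 > 90
  edge-2 sheds 130 req/s: no online neighbours, lost.
  lb-2 sheds 145 req/s to queue-1: 145 each.
    queue-1: 220+145 = 365 > 90
  search-1 sheds 125 req/s to queue-1: 125 each.
    queue-1: 365+125 = 490 > 90
Round 4 — queue-1 crashes.
  queue-1 sheds 490 req/s: no online neighbours, lost.
No further crashes.

9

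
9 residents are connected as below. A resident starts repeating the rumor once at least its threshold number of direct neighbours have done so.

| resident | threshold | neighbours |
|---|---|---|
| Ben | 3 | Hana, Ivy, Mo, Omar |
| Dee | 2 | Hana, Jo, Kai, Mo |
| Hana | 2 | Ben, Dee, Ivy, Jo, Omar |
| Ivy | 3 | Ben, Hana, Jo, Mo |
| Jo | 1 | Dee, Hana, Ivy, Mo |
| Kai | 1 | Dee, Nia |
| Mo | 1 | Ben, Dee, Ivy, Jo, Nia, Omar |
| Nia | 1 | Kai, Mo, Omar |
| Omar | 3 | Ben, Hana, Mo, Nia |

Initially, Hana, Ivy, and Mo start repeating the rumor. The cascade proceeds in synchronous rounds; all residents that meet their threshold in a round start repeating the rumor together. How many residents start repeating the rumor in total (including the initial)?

9

Round 1 — Hana, Ivy, Mo start repeating the rumor (initial).
Round 2 — checking thresholds:
  Ben: 3 of 4 neighbours ≥ 3, starts repeating the rumor.
  Dee: 2 of 4 neighbours ≥ 2, starts repeating the rumor.
  Jo: 3 of 4 neighbours ≥ 1, starts repeating the rumor.
  Nia: 1 of 3 neighbours ≥ 1, starts repeating the rumor.
  Omar: 2 of 4 neighbours < 3, holds.
Round 3 — checking thresholds:
  Kai: 2 of 2 neighbours ≥ 1, starts repeating the rumor.
  Omar: 4 of 4 neighbours ≥ 3, starts repeating the rumor.
Round 4 — no new spreads; cascade stops.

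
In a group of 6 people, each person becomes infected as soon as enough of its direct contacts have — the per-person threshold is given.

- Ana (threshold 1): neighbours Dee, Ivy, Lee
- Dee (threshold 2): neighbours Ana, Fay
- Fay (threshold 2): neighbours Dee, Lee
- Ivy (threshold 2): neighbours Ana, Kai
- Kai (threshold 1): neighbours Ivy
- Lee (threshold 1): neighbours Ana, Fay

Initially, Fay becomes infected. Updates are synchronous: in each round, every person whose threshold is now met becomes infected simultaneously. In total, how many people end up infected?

4

Round 1 — Fay becomes infected (initial).
Round 2 — checking thresholds:
  Dee: 1 of 2 neighbours < 2, holds.
  Lee: 1 of 2 neighbours ≥ 1, becomes infected.
Round 3 — checking thresholds:
  Ana: 1 of 3 neighbours ≥ 1, becomes infected.
  Dee: 1 of 2 neighbours < 2, holds.
Round 4 — checking thresholds:
  Dee: 2 of 2 neighbours ≥ 2, becomes infected.
  Ivy: 1 of 2 neighbours < 2, holds.
Round 5 — no new infections; cascade stops.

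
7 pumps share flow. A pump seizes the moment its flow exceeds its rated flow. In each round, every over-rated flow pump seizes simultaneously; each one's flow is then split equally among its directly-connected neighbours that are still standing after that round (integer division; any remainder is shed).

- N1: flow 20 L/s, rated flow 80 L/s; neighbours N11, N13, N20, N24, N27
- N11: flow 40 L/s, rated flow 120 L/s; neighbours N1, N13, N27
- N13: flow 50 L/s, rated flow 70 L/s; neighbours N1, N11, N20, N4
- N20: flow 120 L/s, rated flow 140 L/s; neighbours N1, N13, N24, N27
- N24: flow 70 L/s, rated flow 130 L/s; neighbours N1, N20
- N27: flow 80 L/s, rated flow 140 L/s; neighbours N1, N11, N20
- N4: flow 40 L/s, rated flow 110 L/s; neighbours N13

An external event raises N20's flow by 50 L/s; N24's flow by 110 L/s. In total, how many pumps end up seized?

Round 1 — N20 at 170 > 140; N24 at 180 > 130. N20, N24 seize.
  N20 sheds 170 L/s to N1, N13, N27: 56 each (2 lost).
    N1: 20+56 = 76 ≤ 80
    N13: 50+56 = 106 > 70
    N27: 80+56 = 136 ≤ 140
  N24 sheds 180 L/s to N1: 180 each.
    N1: 76+180 = 256 > 80
Round 2 — N1, N13 seize.
  N1 sheds 256 L/s to N11, N27: 128 each.
    N11: 40+128 = 168 > 120
    N27: 136+128 = 264 > 140
  N13 sheds 106 L/s to N11, N4: 53 each.
    N11: 168+53 = 221 > 120
    N4: 40+53 = 93 ≤ 110
Round 3 — N11, N27 seize.
  N11 sheds 221 L/s: no online neighbours, lost.
  N27 sheds 264 L/s: no online neighbours, lost.
No further seizures.

6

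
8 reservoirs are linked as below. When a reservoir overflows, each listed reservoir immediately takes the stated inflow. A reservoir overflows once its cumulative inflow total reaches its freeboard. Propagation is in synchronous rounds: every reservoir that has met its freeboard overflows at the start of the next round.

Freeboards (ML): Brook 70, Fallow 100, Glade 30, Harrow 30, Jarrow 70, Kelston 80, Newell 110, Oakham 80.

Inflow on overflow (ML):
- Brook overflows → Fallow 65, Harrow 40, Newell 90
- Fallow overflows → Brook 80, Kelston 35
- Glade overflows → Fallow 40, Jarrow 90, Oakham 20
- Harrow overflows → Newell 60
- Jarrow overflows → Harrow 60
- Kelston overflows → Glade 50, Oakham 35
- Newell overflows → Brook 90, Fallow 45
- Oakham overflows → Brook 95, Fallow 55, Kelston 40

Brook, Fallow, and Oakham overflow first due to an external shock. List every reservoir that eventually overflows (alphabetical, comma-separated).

Brook, Fallow, Harrow, Newell, Oakham

Round 1 — Brook, Fallow, Oakham overflow (initial).
  Harrow: +40 → 40 ≥ 30
  Kelston: +35+40 → 75 < 80
  Newell: +90 → 90 < 110
Round 2 — Harrow overflows.
  Newell: +60 → 150 ≥ 110
Round 3 — Newell overflows.
No further overflows.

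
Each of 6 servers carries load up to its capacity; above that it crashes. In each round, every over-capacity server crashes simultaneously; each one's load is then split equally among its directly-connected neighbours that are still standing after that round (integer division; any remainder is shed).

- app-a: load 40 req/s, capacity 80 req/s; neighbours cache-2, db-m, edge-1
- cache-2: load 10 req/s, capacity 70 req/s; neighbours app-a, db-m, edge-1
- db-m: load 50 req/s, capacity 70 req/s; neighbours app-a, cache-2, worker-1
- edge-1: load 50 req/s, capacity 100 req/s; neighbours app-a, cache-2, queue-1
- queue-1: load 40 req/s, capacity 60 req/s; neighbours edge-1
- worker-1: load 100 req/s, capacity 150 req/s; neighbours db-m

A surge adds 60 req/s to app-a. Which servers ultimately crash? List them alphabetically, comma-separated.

app-a, cache-2, db-m, edge-1, queue-1

Round 1 — app-a at 100 > 80. app-a crashes.
  app-a sheds 100 req/s to cache-2, db-m, edge-1: 33 each (1 lost).
    cache-2: 10+33 = 43 ≤ 70
    db-m: 50+33 = 83 > 70
    edge-1: 50+33 = 83 ≤ 100
Round 2 — db-m crashes.
  db-m sheds 83 req/s to cache-2, worker-1: 41 each (1 lost).
    cache-2: 43+41 = 84 > 70
    worker-1: 100+41 = 141 ≤ 150
Round 3 — cache-2 crashes.
  cache-2 sheds 84 req/s to edge-1: 84 each.
    edge-1: 83+84 = 167 > 100
Round 4 — edge-1 crashes.
  edge-1 sheds 167 req/s to queue-1: 167 each.
    queue-1: 40+167 = 207 > 60
Round 5 — queue-1 crashes.
  queue-1 sheds 207 req/s: no online neighbours, lost.
No further crashes.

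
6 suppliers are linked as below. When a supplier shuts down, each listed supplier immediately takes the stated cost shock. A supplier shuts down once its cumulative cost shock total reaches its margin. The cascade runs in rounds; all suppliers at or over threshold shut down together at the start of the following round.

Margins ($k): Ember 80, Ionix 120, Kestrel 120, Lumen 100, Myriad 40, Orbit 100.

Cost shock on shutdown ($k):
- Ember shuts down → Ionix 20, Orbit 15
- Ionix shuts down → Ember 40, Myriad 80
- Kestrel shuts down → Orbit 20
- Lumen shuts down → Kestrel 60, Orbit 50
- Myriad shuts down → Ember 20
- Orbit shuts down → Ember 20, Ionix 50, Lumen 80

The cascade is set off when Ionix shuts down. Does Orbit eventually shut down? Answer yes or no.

Round 1 — Ionix shuts down (initial).
  Ember: +40 → 40 < 80
  Myriad: +80 → 80 ≥ 40
Round 2 — Myriad shuts down.
  Ember: +20 → 60 < 80
No further shutdowns.

no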